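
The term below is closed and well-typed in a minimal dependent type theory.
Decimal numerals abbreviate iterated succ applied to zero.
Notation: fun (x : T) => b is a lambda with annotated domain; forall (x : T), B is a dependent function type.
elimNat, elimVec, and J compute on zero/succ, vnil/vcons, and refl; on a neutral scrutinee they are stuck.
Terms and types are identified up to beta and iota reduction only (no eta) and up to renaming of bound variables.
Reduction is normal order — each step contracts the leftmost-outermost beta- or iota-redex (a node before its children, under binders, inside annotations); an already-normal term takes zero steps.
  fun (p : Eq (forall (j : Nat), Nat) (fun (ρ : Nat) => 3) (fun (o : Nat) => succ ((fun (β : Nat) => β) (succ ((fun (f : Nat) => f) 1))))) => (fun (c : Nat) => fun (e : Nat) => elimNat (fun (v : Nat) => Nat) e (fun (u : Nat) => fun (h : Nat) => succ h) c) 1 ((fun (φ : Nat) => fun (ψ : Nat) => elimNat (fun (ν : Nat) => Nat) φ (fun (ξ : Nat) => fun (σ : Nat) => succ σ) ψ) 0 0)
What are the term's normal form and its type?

reduced normal form:
  fun (p : Eq (forall (j : Nat), Nat) (fun (ρ : Nat) => 3) (fun (o : Nat) => 3)) => 1
type:
  forall (p : Eq (forall (j : Nat), Nat) (fun (ρ : Nat) => 3) (fun (o : Nat) => 3)), Nat


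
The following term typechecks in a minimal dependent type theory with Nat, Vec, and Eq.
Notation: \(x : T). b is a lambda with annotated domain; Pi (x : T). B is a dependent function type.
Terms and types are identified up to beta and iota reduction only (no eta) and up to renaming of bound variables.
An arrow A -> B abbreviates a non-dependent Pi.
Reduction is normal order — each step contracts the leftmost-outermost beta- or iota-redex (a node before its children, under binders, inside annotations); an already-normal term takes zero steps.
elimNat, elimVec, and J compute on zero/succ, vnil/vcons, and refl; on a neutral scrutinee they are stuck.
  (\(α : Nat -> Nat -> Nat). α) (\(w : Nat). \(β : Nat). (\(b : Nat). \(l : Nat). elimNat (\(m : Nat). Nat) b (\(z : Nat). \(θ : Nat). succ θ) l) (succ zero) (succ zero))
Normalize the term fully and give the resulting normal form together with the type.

reduced normal form:
  \(α : Nat). \(w : Nat). succ (succ zero)
the term's type:
  Nat -> Nat -> Nat
observation: contracting a beta-redex first, the term normalizes in 7 steps.


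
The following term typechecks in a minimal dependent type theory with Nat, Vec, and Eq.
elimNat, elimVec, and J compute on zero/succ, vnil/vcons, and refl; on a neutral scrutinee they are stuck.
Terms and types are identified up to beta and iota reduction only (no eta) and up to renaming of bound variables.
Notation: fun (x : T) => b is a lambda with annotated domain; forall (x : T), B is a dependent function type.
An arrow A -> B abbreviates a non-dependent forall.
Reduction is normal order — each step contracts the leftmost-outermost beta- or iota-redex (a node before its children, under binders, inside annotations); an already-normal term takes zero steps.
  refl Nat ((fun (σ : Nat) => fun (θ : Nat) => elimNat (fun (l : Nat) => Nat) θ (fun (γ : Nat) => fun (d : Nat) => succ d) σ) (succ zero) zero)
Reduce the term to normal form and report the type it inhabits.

resulting normal form:
  refl Nat (succ zero)
inferred type:
  Eq Nat (succ zero) (succ zero)
observation: the leftmost-outermost redex is a beta-redex, and normalization takes 6 steps.


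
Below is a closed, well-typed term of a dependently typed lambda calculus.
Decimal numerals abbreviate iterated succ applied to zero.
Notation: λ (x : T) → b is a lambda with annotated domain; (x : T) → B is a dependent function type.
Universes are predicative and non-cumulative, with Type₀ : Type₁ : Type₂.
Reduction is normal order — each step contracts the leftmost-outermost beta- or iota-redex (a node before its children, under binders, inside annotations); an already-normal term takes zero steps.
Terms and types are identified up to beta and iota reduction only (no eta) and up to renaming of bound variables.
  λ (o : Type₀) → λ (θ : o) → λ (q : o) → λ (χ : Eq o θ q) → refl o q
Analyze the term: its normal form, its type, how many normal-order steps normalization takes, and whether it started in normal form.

resulting normal form:
  λ (o : Type₀) → λ (θ : o) → λ (q : o) → λ (χ : Eq o θ q) → refl o q
inferred type:
  (o : Type₀) → (θ : o) → (q : o) → (χ : Eq o θ q) → Eq o q q
steps to reach normal form (normal order): 0
term was already normal: yes


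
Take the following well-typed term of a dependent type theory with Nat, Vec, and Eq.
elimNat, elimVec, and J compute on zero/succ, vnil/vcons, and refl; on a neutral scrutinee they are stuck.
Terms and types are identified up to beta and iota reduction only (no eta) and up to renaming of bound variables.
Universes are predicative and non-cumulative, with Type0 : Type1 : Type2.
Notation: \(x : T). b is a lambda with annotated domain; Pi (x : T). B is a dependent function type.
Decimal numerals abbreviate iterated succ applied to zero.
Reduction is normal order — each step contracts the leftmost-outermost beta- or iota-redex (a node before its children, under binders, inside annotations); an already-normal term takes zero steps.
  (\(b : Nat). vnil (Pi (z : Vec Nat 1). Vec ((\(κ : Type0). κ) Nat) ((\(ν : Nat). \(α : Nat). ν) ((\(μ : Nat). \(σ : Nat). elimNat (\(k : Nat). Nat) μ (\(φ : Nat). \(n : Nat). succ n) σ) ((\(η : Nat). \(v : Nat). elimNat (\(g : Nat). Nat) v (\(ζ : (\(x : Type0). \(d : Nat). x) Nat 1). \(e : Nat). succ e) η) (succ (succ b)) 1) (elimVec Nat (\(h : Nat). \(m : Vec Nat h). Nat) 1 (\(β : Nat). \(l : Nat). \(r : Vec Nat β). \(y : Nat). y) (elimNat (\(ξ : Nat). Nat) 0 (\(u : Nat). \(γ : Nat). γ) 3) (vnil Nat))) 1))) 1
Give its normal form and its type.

reduced normal form:
  vnil (Pi (b : Vec Nat 1). Vec Nat 5)
type:
  Vec (Pi (b : Vec Nat 1). Vec Nat 5) 0
observation: the first redex contracted is a beta-redex; the normal form is reached in 23 normal-order steps.


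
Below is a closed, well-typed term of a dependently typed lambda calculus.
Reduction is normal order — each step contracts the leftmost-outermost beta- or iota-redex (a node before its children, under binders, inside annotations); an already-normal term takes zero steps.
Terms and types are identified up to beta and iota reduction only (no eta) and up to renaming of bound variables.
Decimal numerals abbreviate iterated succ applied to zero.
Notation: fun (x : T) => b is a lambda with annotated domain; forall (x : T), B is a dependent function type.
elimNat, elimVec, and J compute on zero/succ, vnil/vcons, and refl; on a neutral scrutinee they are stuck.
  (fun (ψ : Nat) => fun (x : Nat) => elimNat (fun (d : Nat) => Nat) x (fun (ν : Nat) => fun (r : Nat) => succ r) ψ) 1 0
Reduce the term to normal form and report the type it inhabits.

resulting normal form:
  1
inferred type:
  Nat


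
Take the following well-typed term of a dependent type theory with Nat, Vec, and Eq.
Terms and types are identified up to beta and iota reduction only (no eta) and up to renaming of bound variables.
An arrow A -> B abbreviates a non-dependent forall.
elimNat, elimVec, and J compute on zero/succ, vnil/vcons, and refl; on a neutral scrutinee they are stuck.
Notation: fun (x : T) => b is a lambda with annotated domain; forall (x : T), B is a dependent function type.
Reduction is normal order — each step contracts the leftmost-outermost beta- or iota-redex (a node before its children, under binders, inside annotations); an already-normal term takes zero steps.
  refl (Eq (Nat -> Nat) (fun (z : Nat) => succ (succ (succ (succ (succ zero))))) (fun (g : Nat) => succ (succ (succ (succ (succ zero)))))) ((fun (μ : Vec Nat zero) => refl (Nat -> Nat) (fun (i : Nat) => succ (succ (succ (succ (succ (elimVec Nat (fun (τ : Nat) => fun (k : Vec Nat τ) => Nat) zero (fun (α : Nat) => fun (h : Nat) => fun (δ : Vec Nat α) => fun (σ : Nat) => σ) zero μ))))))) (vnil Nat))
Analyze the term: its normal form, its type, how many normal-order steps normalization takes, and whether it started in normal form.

reduced normal form:
  refl (Eq (Nat -> Nat) (fun (z : Nat) => succ (succ (succ (succ (succ zero))))) (fun (g : Nat) => succ (succ (succ (succ (succ zero)))))) (refl (Nat -> Nat) (fun (μ : Nat) => succ (succ (succ (succ (succ zero))))))
the term's type:
  Eq (Eq (Nat -> Nat) (fun (z : Nat) => succ (succ (succ (succ (succ zero))))) (fun (g : Nat) => succ (succ (succ (succ (succ zero)))))) (refl (Nat -> Nat) (fun (μ : Nat) => succ (succ (succ (succ (succ zero)))))) (refl (Nat -> Nat) (fun (i : Nat) => succ (succ (succ (succ (succ zero))))))
normal-order step count: 2
started in normal form: no
first redex: a beta-redex


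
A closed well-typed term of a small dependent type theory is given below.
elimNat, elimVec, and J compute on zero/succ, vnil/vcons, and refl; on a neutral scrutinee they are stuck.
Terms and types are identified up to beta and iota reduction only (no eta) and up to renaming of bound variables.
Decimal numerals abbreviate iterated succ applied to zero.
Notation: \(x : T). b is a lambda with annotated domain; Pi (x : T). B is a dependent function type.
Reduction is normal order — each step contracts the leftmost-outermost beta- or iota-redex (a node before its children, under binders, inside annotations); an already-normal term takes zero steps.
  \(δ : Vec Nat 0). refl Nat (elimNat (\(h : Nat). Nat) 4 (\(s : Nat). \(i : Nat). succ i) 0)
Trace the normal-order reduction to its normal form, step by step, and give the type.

reduction (normal order):
  \(δ : Vec Nat 0). refl Nat (elimNat (\(h : Nat). Nat) 4 (\(s : Nat). \(i : Nat). succ i) 0)
  ~> \(δ : Vec Nat 0). refl Nat 4
the term's type:
  Pi (δ : Vec Nat 0). Eq Nat 4 4


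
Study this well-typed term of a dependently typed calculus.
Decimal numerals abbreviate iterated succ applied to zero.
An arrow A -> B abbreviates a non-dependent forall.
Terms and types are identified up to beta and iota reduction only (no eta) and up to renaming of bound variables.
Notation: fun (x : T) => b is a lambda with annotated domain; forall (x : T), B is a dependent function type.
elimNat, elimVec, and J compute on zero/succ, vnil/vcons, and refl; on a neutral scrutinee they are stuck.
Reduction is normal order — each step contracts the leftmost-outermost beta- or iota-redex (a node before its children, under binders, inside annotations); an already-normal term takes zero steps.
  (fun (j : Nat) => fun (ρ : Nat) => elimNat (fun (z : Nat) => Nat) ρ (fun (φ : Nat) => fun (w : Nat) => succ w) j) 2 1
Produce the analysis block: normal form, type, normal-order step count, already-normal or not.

reduced normal form:
  3
the term's type:
  Nat
reduction steps (normal order): 9
term was already normal: no
first contracted redex: a beta-redex


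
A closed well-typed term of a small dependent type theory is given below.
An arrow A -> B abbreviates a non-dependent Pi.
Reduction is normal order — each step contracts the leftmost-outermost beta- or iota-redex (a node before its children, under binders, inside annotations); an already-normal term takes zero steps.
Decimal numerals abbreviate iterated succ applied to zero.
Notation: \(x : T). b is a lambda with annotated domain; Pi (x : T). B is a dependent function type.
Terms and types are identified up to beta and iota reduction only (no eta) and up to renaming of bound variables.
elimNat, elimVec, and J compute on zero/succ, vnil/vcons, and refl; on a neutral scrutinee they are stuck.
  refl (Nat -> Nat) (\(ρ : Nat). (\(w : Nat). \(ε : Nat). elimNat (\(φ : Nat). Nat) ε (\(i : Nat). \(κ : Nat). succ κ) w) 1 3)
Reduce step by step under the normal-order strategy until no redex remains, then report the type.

normal-order reduction:
  refl (Nat -> Nat) (\(ρ : Nat). (\(w : Nat). \(ε : Nat). elimNat (\(φ : Nat). Nat) ε (\(i : Nat). \(κ : Nat). succ κ) w) 1 3)
  ~> refl (Nat -> Nat) (\(ρ : Nat). (\(w : Nat). elimNat (\(ε : Nat). Nat) w (\(φ : Nat). \(i : Nat). succ i) 1) 3)
  ~> refl (Nat -> Nat) (\(ρ : Nat). elimNat (\(w : Nat). Nat) 3 (\(ε : Nat). \(φ : Nat). succ φ) 1)
  ~> refl (Nat -> Nat) (\(ρ : Nat). (\(w : Nat). \(ε : Nat). succ ε) 0 (elimNat (\(φ : Nat). Nat) 3 (\(i : Nat). \(κ : Nat). succ κ) 0))
  ~> refl (Nat -> Nat) (\(ρ : Nat). (\(w : Nat). succ w) (elimNat (\(ε : Nat). Nat) 3 (\(φ : Nat). \(i : Nat). succ i) 0))
  ~> refl (Nat -> Nat) (\(ρ : Nat). succ (elimNat (\(w : Nat). Nat) 3 (\(ε : Nat). \(φ : Nat). succ φ) 0))
  ~> refl (Nat -> Nat) (\(ρ : Nat). 4)
type:
  Eq (Nat -> Nat) (\(ρ : Nat). 4) (\(w : Nat). 4)


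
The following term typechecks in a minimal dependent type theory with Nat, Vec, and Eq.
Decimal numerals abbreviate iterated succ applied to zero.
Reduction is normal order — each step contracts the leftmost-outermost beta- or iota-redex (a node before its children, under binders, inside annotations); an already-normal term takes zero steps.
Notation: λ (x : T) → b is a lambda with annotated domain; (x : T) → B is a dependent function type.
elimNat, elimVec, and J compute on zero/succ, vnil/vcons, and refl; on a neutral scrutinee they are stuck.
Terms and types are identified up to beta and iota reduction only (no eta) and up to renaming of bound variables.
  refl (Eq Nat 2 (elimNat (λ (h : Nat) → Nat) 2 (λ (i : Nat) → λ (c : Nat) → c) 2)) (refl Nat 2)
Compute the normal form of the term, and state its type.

reduced normal form:
  refl (Eq Nat 2 2) (refl Nat 2)
type:
  Eq (Eq Nat 2 2) (refl Nat 2) (refl Nat 2)


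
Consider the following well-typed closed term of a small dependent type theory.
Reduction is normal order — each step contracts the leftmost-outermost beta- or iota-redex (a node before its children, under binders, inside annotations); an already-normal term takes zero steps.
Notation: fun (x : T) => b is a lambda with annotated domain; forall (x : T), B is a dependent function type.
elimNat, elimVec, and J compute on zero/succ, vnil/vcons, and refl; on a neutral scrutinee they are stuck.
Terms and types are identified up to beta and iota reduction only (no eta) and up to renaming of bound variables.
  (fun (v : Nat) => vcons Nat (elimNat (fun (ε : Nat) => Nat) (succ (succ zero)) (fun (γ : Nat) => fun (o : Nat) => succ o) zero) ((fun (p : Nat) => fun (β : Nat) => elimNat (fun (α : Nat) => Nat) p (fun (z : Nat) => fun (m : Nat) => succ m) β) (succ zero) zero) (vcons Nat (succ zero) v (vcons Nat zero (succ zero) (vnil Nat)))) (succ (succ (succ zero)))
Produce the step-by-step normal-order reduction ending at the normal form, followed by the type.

normal-order reduction sequence:
  (fun (v : Nat) => vcons Nat (elimNat (fun (ε : Nat) => Nat) (succ (succ zero)) (fun (γ : Nat) => fun (o : Nat) => succ o) zero) ((fun (p : Nat) => fun (β : Nat) => elimNat (fun (α : Nat) => Nat) p (fun (z : Nat) => fun (m : Nat) => succ m) β) (succ zero) zero) (vcons Nat (succ zero) v (vcons Nat zero (succ zero) (vnil Nat)))) (succ (succ (succ zero)))
  ~> vcons Nat (elimNat (fun (v : Nat) => Nat) (succ (succ zero)) (fun (ε : Nat) => fun (γ : Nat) => succ γ) zero) ((fun (o : Nat) => fun (p : Nat) => elimNat (fun (β : Nat) => Nat) o (fun (α : Nat) => fun (z : Nat) => succ z) p) (succ zero) zero) (vcons Nat (succ zero) (succ (succ (succ zero))) (vcons Nat zero (succ zero) (vnil Nat)))
  ~> vcons Nat (succ (succ zero)) ((fun (v : Nat) => fun (ε : Nat) => elimNat (fun (γ : Nat) => Nat) v (fun (o : Nat) => fun (p : Nat) => succ p) ε) (succ zero) zero) (vcons Nat (succ zero) (succ (succ (succ zero))) (vcons Nat zero (succ zero) (vnil Nat)))
  ~> vcons Nat (succ (succ zero)) ((fun (v : Nat) => elimNat (fun (ε : Nat) => Nat) (succ zero) (fun (γ : Nat) => fun (o : Nat) => succ o) v) zero) (vcons Nat (succ zero) (succ (succ (succ zero))) (vcons Nat zero (succ zero) (vnil Nat)))
  ~> vcons Nat (succ (succ zero)) (elimNat (fun (v : Nat) => Nat) (succ zero) (fun (ε : Nat) => fun (γ : Nat) => succ γ) zero) (vcons Nat (succ zero) (succ (succ (succ zero))) (vcons Nat zero (succ zero) (vnil Nat)))
  ~> vcons Nat (succ (succ zero)) (succ zero) (vcons Nat (succ zero) (succ (succ (succ zero))) (vcons Nat zero (succ zero) (vnil Nat)))
type:
  Vec Nat (succ (succ (succ zero)))


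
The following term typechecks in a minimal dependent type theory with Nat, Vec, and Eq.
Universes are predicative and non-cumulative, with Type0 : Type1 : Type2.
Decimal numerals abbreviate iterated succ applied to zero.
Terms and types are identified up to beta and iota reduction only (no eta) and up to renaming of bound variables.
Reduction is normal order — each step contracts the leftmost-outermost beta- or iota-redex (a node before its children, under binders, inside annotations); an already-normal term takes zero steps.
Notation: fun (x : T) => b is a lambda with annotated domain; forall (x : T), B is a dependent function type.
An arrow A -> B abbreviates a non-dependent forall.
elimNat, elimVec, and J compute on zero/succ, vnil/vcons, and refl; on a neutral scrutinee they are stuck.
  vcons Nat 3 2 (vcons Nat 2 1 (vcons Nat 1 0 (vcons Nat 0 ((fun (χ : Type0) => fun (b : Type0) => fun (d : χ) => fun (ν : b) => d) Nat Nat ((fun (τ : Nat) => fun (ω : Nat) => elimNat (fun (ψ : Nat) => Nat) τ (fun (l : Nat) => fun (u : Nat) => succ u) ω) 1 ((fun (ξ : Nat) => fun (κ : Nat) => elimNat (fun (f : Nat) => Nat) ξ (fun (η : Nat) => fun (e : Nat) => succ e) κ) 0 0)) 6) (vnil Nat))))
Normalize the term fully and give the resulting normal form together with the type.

resulting normal form:
  vcons Nat 3 2 (vcons Nat 2 1 (vcons Nat 1 0 (vcons Nat 0 1 (vnil Nat))))
type:
  Vec Nat 4
observation: reduction starts at a beta-redex, and 10 normal-order steps reach the normal form.


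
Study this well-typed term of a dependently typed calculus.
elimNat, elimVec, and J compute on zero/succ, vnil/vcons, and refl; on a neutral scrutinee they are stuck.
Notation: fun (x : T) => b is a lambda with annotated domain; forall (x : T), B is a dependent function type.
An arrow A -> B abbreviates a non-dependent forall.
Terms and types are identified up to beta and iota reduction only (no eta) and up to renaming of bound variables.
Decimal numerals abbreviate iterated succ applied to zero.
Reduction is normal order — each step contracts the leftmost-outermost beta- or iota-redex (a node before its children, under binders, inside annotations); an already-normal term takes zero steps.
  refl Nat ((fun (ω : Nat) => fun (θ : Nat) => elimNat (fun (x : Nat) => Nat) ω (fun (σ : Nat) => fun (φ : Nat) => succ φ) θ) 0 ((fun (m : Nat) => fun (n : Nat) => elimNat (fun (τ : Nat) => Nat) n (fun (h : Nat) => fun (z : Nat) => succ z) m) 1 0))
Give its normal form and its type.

reduced normal form:
  refl Nat 1
type:
  Eq Nat 1 1
observation: normalization takes exactly 12 steps under the normal-order strategy.


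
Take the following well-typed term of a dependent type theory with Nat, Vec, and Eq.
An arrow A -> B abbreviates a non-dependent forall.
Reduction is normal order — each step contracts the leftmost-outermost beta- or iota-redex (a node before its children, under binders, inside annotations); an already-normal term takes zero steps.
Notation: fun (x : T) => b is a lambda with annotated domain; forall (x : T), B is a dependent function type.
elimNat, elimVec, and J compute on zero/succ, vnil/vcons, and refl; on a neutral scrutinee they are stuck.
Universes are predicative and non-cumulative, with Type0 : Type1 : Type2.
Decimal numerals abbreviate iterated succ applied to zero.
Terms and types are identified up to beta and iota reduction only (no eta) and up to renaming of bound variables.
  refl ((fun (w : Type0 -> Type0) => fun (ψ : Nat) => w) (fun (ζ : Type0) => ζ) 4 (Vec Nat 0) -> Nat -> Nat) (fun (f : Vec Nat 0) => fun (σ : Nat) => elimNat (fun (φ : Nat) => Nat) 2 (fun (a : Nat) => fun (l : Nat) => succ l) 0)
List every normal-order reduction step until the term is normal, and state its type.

reduction (normal order):
  refl ((fun (w : Type0 -> Type0) => fun (ψ : Nat) => w) (fun (ζ : Type0) => ζ) 4 (Vec Nat 0) -> Nat -> Nat) (fun (f : Vec Nat 0) => fun (σ : Nat) => elimNat (fun (φ : Nat) => Nat) 2 (fun (a : Nat) => fun (l : Nat) => succ l) 0)
  ~> refl ((fun (w : Nat) => fun (ψ : Type0) => ψ) 4 (Vec Nat 0) -> Nat -> Nat) (fun (ζ : Vec Nat 0) => fun (f : Nat) => elimNat (fun (σ : Nat) => Nat) 2 (fun (φ : Nat) => fun (a : Nat) => succ a) 0)
  ~> refl ((fun (w : Type0) => w) (Vec Nat 0) -> Nat -> Nat) (fun (ψ : Vec Nat 0) => fun (ζ : Nat) => elimNat (fun (f : Nat) => Nat) 2 (fun (σ : Nat) => fun (φ : Nat) => succ φ) 0)
  ~> refl (Vec Nat 0 -> Nat -> Nat) (fun (w : Vec Nat 0) => fun (ψ : Nat) => elimNat (fun (ζ : Nat) => Nat) 2 (fun (f : Nat) => fun (σ : Nat) => succ σ) 0)
  ~> refl (Vec Nat 0 -> Nat -> Nat) (fun (w : Vec Nat 0) => fun (ψ : Nat) => 2)
type:
  Eq (Vec Nat 0 -> Nat -> Nat) (fun (w : Vec Nat 0) => fun (ψ : Nat) => 2) (fun (ζ : Vec Nat 0) => fun (f : Nat) => 2)


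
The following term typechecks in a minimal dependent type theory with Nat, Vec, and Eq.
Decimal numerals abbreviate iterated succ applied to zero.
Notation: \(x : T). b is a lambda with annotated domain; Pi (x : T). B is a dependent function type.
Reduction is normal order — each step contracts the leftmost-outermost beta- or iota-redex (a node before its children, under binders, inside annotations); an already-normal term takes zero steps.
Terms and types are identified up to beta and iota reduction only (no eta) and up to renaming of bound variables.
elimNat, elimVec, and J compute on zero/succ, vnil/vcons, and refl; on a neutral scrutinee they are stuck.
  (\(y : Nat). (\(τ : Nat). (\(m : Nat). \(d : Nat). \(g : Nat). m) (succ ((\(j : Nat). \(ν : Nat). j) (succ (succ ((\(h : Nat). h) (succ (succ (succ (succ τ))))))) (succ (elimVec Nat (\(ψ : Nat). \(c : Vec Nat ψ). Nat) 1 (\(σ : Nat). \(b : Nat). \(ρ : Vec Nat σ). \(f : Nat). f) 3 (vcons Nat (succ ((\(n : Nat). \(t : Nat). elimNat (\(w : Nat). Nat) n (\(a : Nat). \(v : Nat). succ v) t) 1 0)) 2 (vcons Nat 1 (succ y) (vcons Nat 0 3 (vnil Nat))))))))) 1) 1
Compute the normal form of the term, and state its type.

resulting normal form:
  \(y : Nat). \(τ : Nat). 8
inferred type:
  Pi (y : Nat). Pi (τ : Nat). Nat
observation: 6 normal-order steps separate the term from its normal form.


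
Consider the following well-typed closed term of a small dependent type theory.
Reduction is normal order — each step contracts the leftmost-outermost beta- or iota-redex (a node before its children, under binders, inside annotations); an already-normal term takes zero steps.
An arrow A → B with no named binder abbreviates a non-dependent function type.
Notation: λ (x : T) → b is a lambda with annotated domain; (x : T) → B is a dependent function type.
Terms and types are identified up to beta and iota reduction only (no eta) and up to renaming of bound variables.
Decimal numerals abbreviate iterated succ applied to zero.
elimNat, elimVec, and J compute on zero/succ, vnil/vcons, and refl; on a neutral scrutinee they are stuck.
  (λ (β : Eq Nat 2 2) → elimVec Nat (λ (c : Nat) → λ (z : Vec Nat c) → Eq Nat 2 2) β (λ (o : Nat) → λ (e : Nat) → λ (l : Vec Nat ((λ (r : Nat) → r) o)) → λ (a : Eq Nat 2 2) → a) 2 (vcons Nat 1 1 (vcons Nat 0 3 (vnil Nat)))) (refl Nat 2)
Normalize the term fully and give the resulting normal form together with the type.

reduced normal form:
  refl Nat 2
the term's type:
  Eq Nat 2 2


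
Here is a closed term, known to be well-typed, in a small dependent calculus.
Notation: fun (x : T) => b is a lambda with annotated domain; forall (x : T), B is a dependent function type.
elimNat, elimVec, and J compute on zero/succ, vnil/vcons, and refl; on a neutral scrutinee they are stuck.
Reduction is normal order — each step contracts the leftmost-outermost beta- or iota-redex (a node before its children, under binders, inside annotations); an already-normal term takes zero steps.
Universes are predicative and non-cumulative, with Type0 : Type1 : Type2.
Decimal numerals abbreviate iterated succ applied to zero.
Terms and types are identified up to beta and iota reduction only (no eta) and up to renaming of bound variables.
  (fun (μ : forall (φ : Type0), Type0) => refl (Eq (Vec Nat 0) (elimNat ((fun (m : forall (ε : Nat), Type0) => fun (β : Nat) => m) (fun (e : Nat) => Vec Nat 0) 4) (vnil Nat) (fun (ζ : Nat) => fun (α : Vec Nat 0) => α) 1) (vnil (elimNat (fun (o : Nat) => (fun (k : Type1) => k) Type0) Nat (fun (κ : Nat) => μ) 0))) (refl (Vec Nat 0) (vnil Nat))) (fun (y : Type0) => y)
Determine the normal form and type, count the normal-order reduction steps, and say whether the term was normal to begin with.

reduced normal form:
  refl (Eq (Vec Nat 0) (vnil Nat) (vnil Nat)) (refl (Vec Nat 0) (vnil Nat))
the term's type:
  Eq (Eq (Vec Nat 0) (vnil Nat) (vnil Nat)) (refl (Vec Nat 0) (vnil Nat)) (refl (Vec Nat 0) (vnil Nat))
reduction steps (normal order): 6
term was already normal: no
first contracted redex: a beta-redex


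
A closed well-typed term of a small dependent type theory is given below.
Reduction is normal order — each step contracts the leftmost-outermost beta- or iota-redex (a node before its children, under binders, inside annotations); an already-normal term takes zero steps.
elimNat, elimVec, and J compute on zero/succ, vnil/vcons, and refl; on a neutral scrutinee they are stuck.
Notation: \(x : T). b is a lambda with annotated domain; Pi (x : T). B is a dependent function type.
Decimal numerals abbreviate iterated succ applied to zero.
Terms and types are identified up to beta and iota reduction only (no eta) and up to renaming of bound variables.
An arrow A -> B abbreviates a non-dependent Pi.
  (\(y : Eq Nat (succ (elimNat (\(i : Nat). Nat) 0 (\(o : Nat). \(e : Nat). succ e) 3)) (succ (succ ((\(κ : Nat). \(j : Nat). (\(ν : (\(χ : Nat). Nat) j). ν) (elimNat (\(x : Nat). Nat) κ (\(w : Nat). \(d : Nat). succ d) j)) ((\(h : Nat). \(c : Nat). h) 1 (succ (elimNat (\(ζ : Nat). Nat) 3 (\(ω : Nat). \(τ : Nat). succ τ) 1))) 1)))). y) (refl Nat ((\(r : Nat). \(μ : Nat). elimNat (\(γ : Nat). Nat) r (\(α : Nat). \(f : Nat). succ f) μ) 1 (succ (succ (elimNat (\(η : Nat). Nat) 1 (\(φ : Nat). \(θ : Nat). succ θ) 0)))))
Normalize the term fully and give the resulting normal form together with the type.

reduced normal form:
  refl Nat 4
type:
  Eq Nat 4 4


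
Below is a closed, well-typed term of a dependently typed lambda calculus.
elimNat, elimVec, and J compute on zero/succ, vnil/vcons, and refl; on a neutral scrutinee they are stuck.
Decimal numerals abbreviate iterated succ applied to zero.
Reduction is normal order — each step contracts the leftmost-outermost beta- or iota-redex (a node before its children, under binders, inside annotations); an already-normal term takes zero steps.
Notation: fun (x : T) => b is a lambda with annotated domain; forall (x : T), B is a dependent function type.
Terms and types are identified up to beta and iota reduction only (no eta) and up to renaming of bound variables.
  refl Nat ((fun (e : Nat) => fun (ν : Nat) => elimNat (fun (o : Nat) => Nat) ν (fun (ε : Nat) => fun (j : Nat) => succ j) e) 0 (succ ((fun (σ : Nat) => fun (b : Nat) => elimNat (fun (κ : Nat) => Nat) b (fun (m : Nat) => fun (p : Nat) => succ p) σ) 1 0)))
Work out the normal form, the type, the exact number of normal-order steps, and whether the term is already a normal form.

reduced normal form:
  refl Nat 2
the term's type:
  Eq Nat 2 2
steps to reach normal form (normal order): 9
started in normal form: no
first contracted redex: a beta-redex


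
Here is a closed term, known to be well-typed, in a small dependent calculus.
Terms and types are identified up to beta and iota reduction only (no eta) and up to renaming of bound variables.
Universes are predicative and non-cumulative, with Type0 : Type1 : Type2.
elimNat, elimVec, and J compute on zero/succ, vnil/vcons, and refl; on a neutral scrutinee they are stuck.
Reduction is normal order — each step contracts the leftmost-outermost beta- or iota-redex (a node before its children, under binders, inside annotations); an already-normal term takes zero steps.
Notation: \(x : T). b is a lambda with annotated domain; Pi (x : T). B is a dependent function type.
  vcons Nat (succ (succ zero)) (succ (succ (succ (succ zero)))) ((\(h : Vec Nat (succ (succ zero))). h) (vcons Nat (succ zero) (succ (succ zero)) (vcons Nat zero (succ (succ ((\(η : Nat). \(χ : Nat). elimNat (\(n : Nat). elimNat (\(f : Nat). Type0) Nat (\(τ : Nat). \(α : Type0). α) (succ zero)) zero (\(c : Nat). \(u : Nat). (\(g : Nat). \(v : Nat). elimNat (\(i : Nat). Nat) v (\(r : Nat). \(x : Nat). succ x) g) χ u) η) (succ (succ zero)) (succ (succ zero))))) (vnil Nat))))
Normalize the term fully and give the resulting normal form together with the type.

normal form:
  vcons Nat (succ (succ zero)) (succ (succ (succ (succ zero)))) (vcons Nat (succ zero) (succ (succ zero)) (vcons Nat zero (succ (succ (succ (succ (succ (succ zero)))))) (vnil Nat)))
type:
  Vec Nat (succ (succ (succ zero)))


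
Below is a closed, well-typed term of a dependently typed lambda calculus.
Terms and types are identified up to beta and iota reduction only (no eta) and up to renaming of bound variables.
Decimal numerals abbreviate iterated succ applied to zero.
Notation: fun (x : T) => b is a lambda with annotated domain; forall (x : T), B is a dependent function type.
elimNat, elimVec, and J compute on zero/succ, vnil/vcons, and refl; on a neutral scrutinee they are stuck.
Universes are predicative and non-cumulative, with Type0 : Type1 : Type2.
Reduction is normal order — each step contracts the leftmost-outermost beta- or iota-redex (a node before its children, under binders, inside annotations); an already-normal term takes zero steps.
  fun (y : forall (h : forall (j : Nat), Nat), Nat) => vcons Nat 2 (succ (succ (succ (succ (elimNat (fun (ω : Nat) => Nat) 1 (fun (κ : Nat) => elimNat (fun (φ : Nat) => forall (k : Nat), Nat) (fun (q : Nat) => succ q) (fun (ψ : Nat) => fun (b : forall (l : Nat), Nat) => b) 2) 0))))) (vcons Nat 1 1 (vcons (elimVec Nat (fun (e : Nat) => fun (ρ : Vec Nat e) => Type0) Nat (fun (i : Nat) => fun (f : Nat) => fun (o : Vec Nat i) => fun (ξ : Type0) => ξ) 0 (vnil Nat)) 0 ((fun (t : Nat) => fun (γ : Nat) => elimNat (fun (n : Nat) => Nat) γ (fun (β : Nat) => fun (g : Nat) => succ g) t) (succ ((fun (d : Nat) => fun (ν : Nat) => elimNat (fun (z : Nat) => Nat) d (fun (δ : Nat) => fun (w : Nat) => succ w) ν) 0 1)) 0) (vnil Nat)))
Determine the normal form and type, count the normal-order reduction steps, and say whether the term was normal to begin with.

resulting normal form:
  fun (y : forall (h : forall (j : Nat), Nat), Nat) => vcons Nat 2 5 (vcons Nat 1 1 (vcons Nat 0 2 (vnil Nat)))
inferred type:
  forall (y : forall (h : forall (j : Nat), Nat), Nat), Vec Nat 3
normal-order step count: 17
already normal: no
first contracted redex: an elimNat iota-redex


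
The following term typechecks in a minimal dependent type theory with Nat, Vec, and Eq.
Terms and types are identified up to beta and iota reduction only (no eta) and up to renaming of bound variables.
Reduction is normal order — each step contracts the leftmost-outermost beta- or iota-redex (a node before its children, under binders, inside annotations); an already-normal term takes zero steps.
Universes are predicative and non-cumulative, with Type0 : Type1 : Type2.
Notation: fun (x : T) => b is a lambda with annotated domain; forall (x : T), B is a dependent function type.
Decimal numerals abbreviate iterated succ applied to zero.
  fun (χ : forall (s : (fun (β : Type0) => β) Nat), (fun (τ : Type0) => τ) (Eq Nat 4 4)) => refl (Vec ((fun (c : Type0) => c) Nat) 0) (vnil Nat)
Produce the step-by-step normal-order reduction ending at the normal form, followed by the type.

reduction (normal order):
  fun (χ : forall (s : (fun (β : Type0) => β) Nat), (fun (τ : Type0) => τ) (Eq Nat 4 4)) => refl (Vec ((fun (c : Type0) => c) Nat) 0) (vnil Nat)
  ~> fun (χ : forall (s : Nat), (fun (β : Type0) => β) (Eq Nat 4 4)) => refl (Vec ((fun (τ : Type0) => τ) Nat) 0) (vnil Nat)
  ~> fun (χ : forall (s : Nat), Eq Nat 4 4) => refl (Vec ((fun (β : Type0) => β) Nat) 0) (vnil Nat)
  ~> fun (χ : forall (s : Nat), Eq Nat 4 4) => refl (Vec Nat 0) (vnil Nat)
the term's type:
  forall (χ : forall (s : Nat), Eq Nat 4 4), Eq (Vec Nat 0) (vnil Nat) (vnil Nat)


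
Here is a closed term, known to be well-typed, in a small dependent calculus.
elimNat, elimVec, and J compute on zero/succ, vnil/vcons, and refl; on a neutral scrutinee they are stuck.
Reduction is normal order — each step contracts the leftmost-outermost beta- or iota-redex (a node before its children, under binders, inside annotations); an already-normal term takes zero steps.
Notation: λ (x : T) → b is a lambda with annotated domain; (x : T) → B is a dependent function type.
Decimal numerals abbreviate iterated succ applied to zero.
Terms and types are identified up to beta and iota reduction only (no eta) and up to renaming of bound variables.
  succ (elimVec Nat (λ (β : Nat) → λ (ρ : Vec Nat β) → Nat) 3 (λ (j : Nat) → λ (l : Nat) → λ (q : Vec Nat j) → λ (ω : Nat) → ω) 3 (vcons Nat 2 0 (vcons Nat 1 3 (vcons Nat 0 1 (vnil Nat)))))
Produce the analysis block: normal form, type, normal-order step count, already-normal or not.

normal form:
  4
inferred type:
  Nat
reduction steps (normal order): 16
already normal: no
first redex: an elimVec iota-redex


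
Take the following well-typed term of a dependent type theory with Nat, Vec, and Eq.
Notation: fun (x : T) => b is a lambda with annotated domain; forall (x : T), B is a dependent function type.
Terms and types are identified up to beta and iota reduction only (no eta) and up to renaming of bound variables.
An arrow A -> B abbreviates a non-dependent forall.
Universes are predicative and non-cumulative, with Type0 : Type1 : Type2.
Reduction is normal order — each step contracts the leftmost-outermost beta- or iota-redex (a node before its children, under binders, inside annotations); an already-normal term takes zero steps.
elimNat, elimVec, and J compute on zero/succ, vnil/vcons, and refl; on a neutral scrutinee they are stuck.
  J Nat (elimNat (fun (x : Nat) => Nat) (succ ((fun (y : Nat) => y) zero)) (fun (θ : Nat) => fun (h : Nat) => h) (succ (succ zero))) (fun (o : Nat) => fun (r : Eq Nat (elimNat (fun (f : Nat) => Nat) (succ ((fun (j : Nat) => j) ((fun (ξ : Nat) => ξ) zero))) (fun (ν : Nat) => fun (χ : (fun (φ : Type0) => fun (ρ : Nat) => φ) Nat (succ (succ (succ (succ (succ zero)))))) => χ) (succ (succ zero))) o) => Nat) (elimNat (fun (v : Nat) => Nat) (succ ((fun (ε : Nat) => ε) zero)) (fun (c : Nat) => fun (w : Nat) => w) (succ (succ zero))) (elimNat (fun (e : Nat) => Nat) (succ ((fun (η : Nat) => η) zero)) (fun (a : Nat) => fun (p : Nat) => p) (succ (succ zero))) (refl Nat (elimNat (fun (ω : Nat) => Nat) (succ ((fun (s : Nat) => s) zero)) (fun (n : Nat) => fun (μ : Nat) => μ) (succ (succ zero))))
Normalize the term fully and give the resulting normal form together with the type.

normal form:
  succ zero
type:
  Nat
observation: 9 normal-order steps separate the term from its normal form.


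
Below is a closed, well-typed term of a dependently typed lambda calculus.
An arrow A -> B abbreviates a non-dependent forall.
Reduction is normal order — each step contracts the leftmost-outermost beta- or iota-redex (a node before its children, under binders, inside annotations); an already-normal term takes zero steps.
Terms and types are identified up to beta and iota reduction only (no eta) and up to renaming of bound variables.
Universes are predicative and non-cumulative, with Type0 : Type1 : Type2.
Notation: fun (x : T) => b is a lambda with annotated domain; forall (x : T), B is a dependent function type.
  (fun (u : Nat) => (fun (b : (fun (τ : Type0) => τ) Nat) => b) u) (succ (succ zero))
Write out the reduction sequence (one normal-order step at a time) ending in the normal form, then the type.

normal-order reduction sequence:
  (fun (u : Nat) => (fun (b : (fun (τ : Type0) => τ) Nat) => b) u) (succ (succ zero))
  ~> (fun (u : (fun (b : Type0) => b) Nat) => u) (succ (succ zero))
  ~> succ (succ zero)
the term's type:
  Nat


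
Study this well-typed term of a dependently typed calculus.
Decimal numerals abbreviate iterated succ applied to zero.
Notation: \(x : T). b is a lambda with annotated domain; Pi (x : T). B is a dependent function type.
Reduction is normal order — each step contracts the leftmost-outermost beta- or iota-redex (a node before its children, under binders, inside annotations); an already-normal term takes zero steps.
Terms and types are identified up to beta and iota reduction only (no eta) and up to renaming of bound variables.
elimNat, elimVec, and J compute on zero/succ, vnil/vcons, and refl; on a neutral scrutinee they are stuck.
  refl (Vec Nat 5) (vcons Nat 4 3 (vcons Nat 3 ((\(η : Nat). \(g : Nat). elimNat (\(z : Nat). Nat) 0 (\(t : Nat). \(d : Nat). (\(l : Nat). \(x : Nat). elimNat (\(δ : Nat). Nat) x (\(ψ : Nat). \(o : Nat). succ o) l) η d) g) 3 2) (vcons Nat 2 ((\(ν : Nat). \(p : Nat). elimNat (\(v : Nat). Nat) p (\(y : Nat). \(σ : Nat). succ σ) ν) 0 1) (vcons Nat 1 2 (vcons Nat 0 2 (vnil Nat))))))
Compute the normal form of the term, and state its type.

reduced normal form:
  refl (Vec Nat 5) (vcons Nat 4 3 (vcons Nat 3 6 (vcons Nat 2 1 (vcons Nat 1 2 (vcons Nat 0 2 (vnil Nat))))))
the term's type:
  Eq (Vec Nat 5) (vcons Nat 4 3 (vcons Nat 3 6 (vcons Nat 2 1 (vcons Nat 1 2 (vcons Nat 0 2 (vnil Nat)))))) (vcons Nat 4 3 (vcons Nat 3 6 (vcons Nat 2 1 (vcons Nat 1 2 (vcons Nat 0 2 (vnil Nat))))))
observation: reduction starts at a beta-redex, and 36 normal-order steps reach the normal form.


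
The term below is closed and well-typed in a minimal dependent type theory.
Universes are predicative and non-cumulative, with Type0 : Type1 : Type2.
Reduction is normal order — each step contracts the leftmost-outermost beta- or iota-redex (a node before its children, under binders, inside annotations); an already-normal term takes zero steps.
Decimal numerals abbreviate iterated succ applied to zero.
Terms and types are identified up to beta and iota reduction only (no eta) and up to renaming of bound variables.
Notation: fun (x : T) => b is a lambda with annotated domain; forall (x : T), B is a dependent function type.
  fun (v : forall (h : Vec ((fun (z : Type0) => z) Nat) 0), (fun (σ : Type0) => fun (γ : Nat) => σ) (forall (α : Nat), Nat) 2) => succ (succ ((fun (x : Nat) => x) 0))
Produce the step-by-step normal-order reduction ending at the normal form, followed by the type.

normal-order reduction:
  fun (v : forall (h : Vec ((fun (z : Type0) => z) Nat) 0), (fun (σ : Type0) => fun (γ : Nat) => σ) (forall (α : Nat), Nat) 2) => succ (succ ((fun (x : Nat) => x) 0))
  ~> fun (v : forall (h : Vec Nat 0), (fun (z : Type0) => fun (σ : Nat) => z) (forall (γ : Nat), Nat) 2) => succ (succ ((fun (α : Nat) => α) 0))
  ~> fun (v : forall (h : Vec Nat 0), (fun (z : Nat) => forall (σ : Nat), Nat) 2) => succ (succ ((fun (γ : Nat) => γ) 0))
  ~> fun (v : forall (h : Vec Nat 0), forall (z : Nat), Nat) => succ (succ ((fun (σ : Nat) => σ) 0))
  ~> fun (v : forall (h : Vec Nat 0), forall (z : Nat), Nat) => 2
type:
  forall (v : forall (h : Vec Nat 0), forall (z : Nat), Nat), Nat


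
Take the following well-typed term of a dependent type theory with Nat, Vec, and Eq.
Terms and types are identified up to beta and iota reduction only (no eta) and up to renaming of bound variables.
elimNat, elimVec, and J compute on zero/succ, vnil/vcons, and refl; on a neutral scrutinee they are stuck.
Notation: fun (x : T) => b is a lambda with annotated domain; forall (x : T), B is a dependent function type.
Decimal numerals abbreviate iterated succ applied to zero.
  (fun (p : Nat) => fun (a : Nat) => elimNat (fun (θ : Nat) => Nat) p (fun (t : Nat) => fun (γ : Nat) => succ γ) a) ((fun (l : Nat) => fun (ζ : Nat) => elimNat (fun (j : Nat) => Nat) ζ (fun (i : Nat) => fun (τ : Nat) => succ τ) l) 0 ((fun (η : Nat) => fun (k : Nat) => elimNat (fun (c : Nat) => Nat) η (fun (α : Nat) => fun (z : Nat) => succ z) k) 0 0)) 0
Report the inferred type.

type:
  Nat
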